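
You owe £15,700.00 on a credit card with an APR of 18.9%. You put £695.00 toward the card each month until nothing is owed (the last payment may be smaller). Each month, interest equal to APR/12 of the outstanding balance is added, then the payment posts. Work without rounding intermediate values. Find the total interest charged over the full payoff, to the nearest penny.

Monthly rate r = 18.9%/12 = 1.575% = 0.01575.
Payoff takes n = ⌈−ln(1 − rB₀/P)/ln(1+r)⌉ = ⌈28.139⌉ = 29 payments; the last is £97.13.
Total paid = 28·£695.00 + £97.13 = £19,557.13.
Total interest = total paid − principal = £19,557.13 − £15,700.00 = £3,857.13.

£3,857.13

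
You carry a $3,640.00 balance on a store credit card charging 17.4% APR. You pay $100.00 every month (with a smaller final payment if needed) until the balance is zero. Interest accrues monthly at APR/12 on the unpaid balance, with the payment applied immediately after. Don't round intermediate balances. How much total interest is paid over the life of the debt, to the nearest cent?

$1,572.35

Monthly rate r = 17.4%/12 = 1.45% = 0.0145.
Payoff takes n = ⌈−ln(1 − rB₀/P)/ln(1+r)⌉ = ⌈52.123⌉ = 53 payments; the last is $12.35.
Total paid = 52·$100.00 + $12.35 = $5,212.35.
Total interest = total paid − principal = $5,212.35 − $3,640.00 = $1,572.35.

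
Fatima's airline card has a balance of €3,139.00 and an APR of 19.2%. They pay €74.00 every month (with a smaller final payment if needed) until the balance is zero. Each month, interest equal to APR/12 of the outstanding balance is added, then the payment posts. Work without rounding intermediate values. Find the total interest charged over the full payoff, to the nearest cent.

€2,154.22

Monthly rate r = 19.2%/12 = 1.6% = 0.016.
Payoff takes n = ⌈−ln(1 − rB₀/P)/ln(1+r)⌉ = ⌈71.528⌉ = 72 payments; the last is €39.22.
Total paid = 71·€74.00 + €39.22 = €5,293.22.
Total interest = total paid − principal = €5,293.22 − €3,139.00 = €2,154.22.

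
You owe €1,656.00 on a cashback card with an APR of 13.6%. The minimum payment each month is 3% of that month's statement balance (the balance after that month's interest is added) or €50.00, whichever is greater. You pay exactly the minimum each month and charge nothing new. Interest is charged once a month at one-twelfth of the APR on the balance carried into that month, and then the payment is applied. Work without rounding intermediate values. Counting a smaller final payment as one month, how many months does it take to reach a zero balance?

Monthly rate r = 13.6%/12 = 1.13333% = 0.0113333.
While 3% of the post-interest balance exceeds €50.00, each month B ← (B·(1+r))·(1 − 0.03), i.e. B shrinks by the factor (1+r)·0.97 = 0.98099.
This holds for months 1–1. Entering month 2 the balance is €1,624.52; 3% of the post-interest balance is now below €50.00, so the flat €50.00 minimum applies from here.
From month 2 a fixed €50.00 at rate r clears €1,624.52 in 41 more payments. Total: 1 + 41 = 42 months.

42 months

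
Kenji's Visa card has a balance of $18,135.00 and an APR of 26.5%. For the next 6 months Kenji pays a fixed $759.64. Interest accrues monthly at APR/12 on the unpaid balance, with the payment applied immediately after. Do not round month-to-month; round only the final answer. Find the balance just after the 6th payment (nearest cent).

$15,857.51

Monthly rate r = 26.5%/12 = 2.20833% = 0.0220833.
Each month: B ← B·(1+r) − $759.64.
Month 1: interest $400.48; balance after payment $17,775.84.
Month 2: interest $392.55; balance after payment $17,408.75.
Month 3: interest $384.44; balance after payment $17,033.55.
Month 4: interest $376.16; balance after payment $16,650.07.
Month 5: interest $367.69; balance after payment $16,258.12.
Month 6: interest $359.03; balance after payment $15,857.51.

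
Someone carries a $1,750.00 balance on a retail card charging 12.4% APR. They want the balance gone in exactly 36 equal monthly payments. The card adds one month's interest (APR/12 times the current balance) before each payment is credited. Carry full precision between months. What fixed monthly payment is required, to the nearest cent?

Monthly rate r = 12.4%/12 = 1.03333% = 0.0103333.
Level-payment amortization: P = B₀·r / (1 − (1+r)^(−n)) = 1750.00·0.0103333 / (1 − 1.01033^(−36)).
Denominator 1 − (1+r)^(−36) = 0.309328619.
P = 18.0833 / 0.309328619 ≈ 58.46.

$58.46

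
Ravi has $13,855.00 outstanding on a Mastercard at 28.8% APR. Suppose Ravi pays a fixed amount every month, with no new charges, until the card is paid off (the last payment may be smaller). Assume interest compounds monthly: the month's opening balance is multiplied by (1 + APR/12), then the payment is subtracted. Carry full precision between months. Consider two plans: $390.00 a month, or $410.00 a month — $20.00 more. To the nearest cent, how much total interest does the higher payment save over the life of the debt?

Monthly rate r = 28.8%/12 = 2.4% = 0.024.
At $390.00/mo: n = ⌈−ln(1 − rB₀/P)/ln(1+r)⌉ = 81 payments (last $286.83); total interest = total paid − $13,855.00 = $17,631.83.
At $410.00/mo: 71 payments (last $104.31); total interest $14,949.31.
Interest saved = $17,631.83 − $14,949.31 = $2,682.52.

$2,682.52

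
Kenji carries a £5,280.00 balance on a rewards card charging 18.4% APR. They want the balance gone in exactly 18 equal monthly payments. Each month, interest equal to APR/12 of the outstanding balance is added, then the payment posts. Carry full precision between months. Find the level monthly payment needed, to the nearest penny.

£337.90

Monthly rate r = 18.4%/12 = 1.53333% = 0.0153333.
Level-payment amortization: P = B₀·r / (1 − (1+r)^(−n)) = 5280.00·0.0153333 / (1 − 1.01533^(−18)).
Denominator 1 − (1+r)^(−18) = 0.239595982.
P = 80.96 / 0.239595982 ≈ 337.90.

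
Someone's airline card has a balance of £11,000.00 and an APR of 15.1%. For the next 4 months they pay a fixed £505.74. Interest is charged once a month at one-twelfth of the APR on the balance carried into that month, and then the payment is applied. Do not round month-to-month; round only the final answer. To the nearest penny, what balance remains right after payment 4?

£9,502.74

Monthly rate r = 15.1%/12 = 1.25833% = 0.0125833.
Each month: B ← B·(1+r) − £505.74.
Month 1: interest £138.42; balance after payment £10,632.68.
Month 2: interest £133.79; balance after payment £10,260.73.
Month 3: interest £129.11; balance after payment £9,884.11.
Month 4: interest £124.37; balance after payment £9,502.74.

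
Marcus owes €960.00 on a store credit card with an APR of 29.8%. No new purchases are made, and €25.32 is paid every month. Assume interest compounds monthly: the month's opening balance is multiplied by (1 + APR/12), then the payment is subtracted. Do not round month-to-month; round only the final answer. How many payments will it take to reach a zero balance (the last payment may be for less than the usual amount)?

116 payments

Monthly rate r = 29.8%/12 = 2.48333% = 0.0248333.
Recurrence: B ← B·(1+r) − €25.32.
Month 1: interest €23.84; balance after payment €958.52.
Month 2: interest €23.80; balance after payment €957.00.
Closed form: n = −ln(1 − rB₀/P)/ln(1+r) = −ln(0.058452)/ln(1.02483) ≈ 115.758, so the balance reaches zero during payment 116.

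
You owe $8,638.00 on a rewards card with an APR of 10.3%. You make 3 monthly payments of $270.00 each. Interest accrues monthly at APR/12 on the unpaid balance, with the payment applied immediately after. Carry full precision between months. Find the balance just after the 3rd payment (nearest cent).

$8,045.37

Monthly rate r = 10.3%/12 = 0.858333% = 0.00858333.
Each month: B ← B·(1+r) − $270.00.
Month 1: interest $74.14; balance after payment $8,442.14.
Month 2: interest $72.46; balance after payment $8,244.60.
Month 3: interest $70.77; balance after payment $8,045.37.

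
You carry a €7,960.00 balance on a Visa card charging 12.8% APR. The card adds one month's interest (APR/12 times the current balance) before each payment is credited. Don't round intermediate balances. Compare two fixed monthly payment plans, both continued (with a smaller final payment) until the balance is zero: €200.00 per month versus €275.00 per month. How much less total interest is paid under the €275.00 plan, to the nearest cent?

Monthly rate r = 12.8%/12 = 1.06667% = 0.0106667.
At €200.00/mo: n = ⌈−ln(1 − rB₀/P)/ln(1+r)⌉ = 53 payments (last €16.00); total interest = total paid − €7,960.00 = €2,456.00.
At €275.00/mo: 35 payments (last €220.79); total interest €1,610.79.
Interest saved = €2,456.00 − €1,610.79 = €845.21.

€845.21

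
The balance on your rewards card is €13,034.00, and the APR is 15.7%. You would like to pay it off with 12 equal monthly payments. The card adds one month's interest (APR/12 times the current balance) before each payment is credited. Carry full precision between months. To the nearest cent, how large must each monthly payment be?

Monthly rate r = 15.7%/12 = 1.30833% = 0.0130833.
Level-payment amortization: P = B₀·r / (1 − (1+r)^(−n)) = 13034.00·0.0130833 / (1 − 1.01308^(−12)).
Denominator 1 − (1+r)^(−12) = 0.144425263.
P = 170.528 / 0.144425263 ≈ 1180.74.

€1,180.74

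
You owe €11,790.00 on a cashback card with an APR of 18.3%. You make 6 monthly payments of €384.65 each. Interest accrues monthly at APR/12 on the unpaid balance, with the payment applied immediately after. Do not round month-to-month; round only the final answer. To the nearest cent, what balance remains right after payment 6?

Monthly rate r = 18.3%/12 = 1.525% = 0.01525.
Each month: B ← B·(1+r) − €384.65.
Month 1: interest €179.80; balance after payment €11,585.15.
Month 2: interest €176.67; balance after payment €11,377.17.
Month 3: interest €173.50; balance after payment €11,166.02.
Month 4: interest €170.28; balance after payment €10,951.65.
Month 5: interest €167.01; balance after payment €10,734.02.
Month 6: interest €163.69; balance after payment €10,513.06.

€10,513.06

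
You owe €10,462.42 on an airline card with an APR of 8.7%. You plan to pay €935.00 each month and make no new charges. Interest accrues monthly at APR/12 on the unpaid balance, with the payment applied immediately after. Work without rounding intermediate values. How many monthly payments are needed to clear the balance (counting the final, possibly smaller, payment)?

Monthly rate r = 8.7%/12 = 0.725% = 0.00725.
Recurrence: B ← B·(1+r) − €935.00.
Month 1: interest €75.85; balance after payment €9,603.27.
Month 2: interest €69.62; balance after payment €8,737.90.
Closed form: n = −ln(1 − rB₀/P)/ln(1+r) = −ln(0.91887)/ln(1.00725) ≈ 11.712, so the balance reaches zero during payment 12.

12 months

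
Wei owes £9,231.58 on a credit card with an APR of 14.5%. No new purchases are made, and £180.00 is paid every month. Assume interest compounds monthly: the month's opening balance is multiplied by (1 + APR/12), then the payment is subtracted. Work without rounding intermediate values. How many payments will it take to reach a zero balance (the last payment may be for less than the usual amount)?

Monthly rate r = 14.5%/12 = 1.20833% = 0.0120833.
Recurrence: B ← B·(1+r) − £180.00.
Month 1: interest £111.55; balance after payment £9,163.13.
Month 2: interest £110.72; balance after payment £9,093.85.
Closed form: n = −ln(1 − rB₀/P)/ln(1+r) = −ln(0.38029)/ln(1.01208) ≈ 80.496, so the balance reaches zero during payment 81.

81 payments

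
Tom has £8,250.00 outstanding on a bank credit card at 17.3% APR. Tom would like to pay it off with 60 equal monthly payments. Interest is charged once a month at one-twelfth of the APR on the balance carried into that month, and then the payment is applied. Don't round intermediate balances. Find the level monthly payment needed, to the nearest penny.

£206.37

Monthly rate r = 17.3%/12 = 1.44167% = 0.0144167.
Level-payment amortization: P = B₀·r / (1 − (1+r)^(−n)) = 8250.00·0.0144167 / (1 − 1.01442^(−60)).
Denominator 1 − (1+r)^(−60) = 0.57634002.
P = 118.938 / 0.57634002 ≈ 206.37.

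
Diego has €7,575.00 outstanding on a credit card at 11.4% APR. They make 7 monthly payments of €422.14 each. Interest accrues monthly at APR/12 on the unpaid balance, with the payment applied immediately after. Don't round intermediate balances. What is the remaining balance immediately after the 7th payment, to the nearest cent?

€5,052.78

Monthly rate r = 11.4%/12 = 0.95% = 0.0095.
Each month: B ← B·(1+r) − €422.14.
Month 1: interest €71.96; balance after payment €7,224.82.
Month 2: interest €68.64; balance after payment €6,871.32.
Month 3: interest €65.28; balance after payment €6,514.46.
Month 4: interest €61.89; balance after payment €6,154.20.
Month 5: interest €58.46; balance after payment €5,790.53.
Month 6: interest €55.01; balance after payment €5,423.40.
Month 7: interest €51.52; balance after payment €5,052.78.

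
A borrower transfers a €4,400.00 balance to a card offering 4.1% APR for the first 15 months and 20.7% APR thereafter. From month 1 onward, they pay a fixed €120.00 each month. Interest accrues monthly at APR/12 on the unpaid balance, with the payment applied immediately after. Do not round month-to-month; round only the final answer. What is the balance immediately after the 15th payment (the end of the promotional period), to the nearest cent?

Promo months 1–15 at r₀ = 4.1%/12 = 0.00341667; months 16+ at r₁ = 20.7%/12 = 0.01725.
After month 15: iterate B ← B·(1+r₀) − €120.00 for 15 months → €2,787.28.

€2,787.28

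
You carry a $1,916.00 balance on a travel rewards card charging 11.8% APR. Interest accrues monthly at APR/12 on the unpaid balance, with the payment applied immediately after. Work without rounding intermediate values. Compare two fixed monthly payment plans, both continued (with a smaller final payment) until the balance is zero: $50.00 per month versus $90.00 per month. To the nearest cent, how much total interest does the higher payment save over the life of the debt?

Monthly rate r = 11.8%/12 = 0.983333% = 0.00983333.
At $50.00/mo: n = ⌈−ln(1 − rB₀/P)/ln(1+r)⌉ = 49 payments (last $16.48); total interest = total paid − $1,916.00 = $500.48.
At $90.00/mo: 25 payments (last $0.38); total interest $244.38.
Interest saved = $500.48 − $244.38 = $256.10.

$256.10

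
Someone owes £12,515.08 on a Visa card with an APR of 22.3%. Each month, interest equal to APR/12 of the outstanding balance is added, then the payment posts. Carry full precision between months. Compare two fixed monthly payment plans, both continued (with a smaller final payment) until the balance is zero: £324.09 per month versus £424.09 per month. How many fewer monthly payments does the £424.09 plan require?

25 fewer payments

Monthly rate r = 22.3%/12 = 1.85833% = 0.0185833.
At £324.09/mo: n = ⌈−ln(1 − rB₀/P)/ln(1+r)⌉ = 69 payments (last £219.19); total interest = total paid − £12,515.08 = £9,742.23.
At £424.09/mo: 44 payments (last £74.59); total interest £5,795.38.
Payments saved = 69 − 44 = 25.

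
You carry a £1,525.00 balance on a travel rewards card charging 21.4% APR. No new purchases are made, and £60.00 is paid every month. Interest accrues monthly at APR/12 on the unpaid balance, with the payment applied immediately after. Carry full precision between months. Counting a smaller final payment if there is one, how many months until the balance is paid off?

35 months

Monthly rate r = 21.4%/12 = 1.78333% = 0.0178333.
Recurrence: B ← B·(1+r) − £60.00.
Month 1: interest £27.20; balance after payment £1,492.20.
Month 2: interest £26.61; balance after payment £1,458.81.
Closed form: n = −ln(1 − rB₀/P)/ln(1+r) = −ln(0.54674)/ln(1.01783) ≈ 34.158, so the balance reaches zero during payment 35.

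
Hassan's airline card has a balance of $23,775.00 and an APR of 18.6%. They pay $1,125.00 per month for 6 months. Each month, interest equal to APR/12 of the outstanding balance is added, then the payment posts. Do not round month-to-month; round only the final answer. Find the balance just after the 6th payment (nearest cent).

$19,056.51

Monthly rate r = 18.6%/12 = 1.55% = 0.0155.
Each month: B ← B·(1+r) − $1,125.00.
Month 1: interest $368.51; balance after payment $23,018.51.
Month 2: interest $356.79; balance after payment $22,250.30.
Month 3: interest $344.88; balance after payment $21,470.18.
Month 4: interest $332.79; balance after payment $20,677.97.
Month 5: interest $320.51; balance after payment $19,873.48.
Month 6: interest $308.04; balance after payment $19,056.51.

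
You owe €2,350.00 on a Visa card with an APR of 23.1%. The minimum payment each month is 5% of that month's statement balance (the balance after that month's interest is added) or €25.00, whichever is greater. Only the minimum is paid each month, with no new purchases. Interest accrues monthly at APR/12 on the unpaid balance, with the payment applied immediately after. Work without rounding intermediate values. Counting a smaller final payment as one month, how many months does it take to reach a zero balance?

Monthly rate r = 23.1%/12 = 1.925% = 0.01925.
While 5% of the post-interest balance exceeds €25.00, each month B ← (B·(1+r))·(1 − 0.05), i.e. B shrinks by the factor (1+r)·0.95 = 0.96829.
This holds for months 1–49. Entering month 50 the balance is €484.48; 5% of the post-interest balance is now below €25.00, so the flat €25.00 minimum applies from here.
From month 50 a fixed €25.00 at rate r clears €484.48 in 25 more payments. Total: 49 + 25 = 74 months.

74 months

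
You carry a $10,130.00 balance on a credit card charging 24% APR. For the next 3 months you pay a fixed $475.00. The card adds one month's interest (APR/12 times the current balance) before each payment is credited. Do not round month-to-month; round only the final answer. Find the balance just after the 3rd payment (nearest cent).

$9,296.35

Monthly rate r = 24%/12 = 2% = 0.02.
Each month: B ← B·(1+r) − $475.00.
Month 1: interest $202.60; balance after payment $9,857.60.
Month 2: interest $197.15; balance after payment $9,579.75.
Month 3: interest $191.60; balance after payment $9,296.35.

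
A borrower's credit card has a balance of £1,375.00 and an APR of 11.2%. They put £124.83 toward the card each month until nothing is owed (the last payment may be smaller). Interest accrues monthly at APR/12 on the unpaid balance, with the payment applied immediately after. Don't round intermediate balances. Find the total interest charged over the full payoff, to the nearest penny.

£82.82

Monthly rate r = 11.2%/12 = 0.933333% = 0.00933333.
Payoff takes n = ⌈−ln(1 − rB₀/P)/ln(1+r)⌉ = ⌈11.677⌉ = 12 payments; the last is £84.69.
Total paid = 11·£124.83 + £84.69 = £1,457.82.
Total interest = total paid − principal = £1,457.82 − £1,375.00 = £82.82.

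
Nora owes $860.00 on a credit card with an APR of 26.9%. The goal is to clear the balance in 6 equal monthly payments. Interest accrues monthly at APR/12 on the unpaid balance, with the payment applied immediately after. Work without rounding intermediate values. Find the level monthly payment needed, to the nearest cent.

$154.79

Monthly rate r = 26.9%/12 = 2.24167% = 0.0224167.
Level-payment amortization: P = B₀·r / (1 − (1+r)^(−n)) = 860.00·0.0224167 / (1 − 1.02242^(−6)).
Denominator 1 − (1+r)^(−6) = 0.124547721.
P = 19.2783 / 0.124547721 ≈ 154.79.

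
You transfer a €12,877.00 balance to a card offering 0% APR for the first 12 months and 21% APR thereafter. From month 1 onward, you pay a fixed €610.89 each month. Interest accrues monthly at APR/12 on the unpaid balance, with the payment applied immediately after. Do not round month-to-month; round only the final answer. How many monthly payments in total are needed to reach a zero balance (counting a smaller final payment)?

Promo months 1–12 at r₀ = 0%/12 = 0; months 13+ at r₁ = 21%/12 = 0.0175.
After month 12 (no interest yet): B = €12,877.00 − 12·€610.89 = €5,546.32.
Then at r₁ with €610.89/mo: n₂ = −ln(1 − r₁·B/P)/ln(1+r₁) ≈ 9.97 → 10 more payments.

22 payments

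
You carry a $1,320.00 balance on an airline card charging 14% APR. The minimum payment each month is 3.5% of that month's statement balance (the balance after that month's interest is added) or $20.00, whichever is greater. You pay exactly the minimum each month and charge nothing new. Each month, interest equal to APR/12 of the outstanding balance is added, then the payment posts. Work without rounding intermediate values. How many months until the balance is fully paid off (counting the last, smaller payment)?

Monthly rate r = 14%/12 = 1.16667% = 0.0116667.
While 3.5% of the post-interest balance exceeds $20.00, each month B ← (B·(1+r))·(1 − 0.035), i.e. B shrinks by the factor (1+r)·0.965 = 0.97626.
This holds for months 1–36. Entering month 37 the balance is $555.78; 3.5% of the post-interest balance is now below $20.00, so the flat $20.00 minimum applies from here.
From month 37 a fixed $20.00 at rate r clears $555.78 in 34 more payments. Total: 36 + 34 = 70 months.

70 months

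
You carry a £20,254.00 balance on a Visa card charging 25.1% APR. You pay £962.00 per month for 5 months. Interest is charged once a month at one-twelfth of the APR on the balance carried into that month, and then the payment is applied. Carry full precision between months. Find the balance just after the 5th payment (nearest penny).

Monthly rate r = 25.1%/12 = 2.09167% = 0.0209167.
Each month: B ← B·(1+r) − £962.00.
Month 1: interest £423.65; balance after payment £19,715.65.
Month 2: interest £412.39; balance after payment £19,166.03.
Month 3: interest £400.89; balance after payment £18,604.92.
Month 4: interest £389.15; balance after payment £18,032.07.
Month 5: interest £377.17; balance after payment £17,447.25.

£17,447.25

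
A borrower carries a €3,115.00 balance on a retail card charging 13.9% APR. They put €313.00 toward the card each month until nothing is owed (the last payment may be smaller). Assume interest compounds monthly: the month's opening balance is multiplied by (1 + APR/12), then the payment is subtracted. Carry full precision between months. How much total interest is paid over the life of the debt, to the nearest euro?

Monthly rate r = 13.9%/12 = 1.15833% = 0.0115833.
Payoff takes n = ⌈−ln(1 − rB₀/P)/ln(1+r)⌉ = ⌈10.635⌉ = 11 payments; the last is €199.21.
Total paid = 10·€313.00 + €199.21 = €3,329.21.
Total interest = total paid − principal = €3,329.21 − €3,115.00 = €214.21.

€214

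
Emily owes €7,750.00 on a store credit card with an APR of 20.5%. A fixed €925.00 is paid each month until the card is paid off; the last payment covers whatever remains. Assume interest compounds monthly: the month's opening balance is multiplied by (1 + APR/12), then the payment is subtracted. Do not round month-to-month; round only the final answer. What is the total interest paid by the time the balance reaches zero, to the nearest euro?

Monthly rate r = 20.5%/12 = 1.70833% = 0.0170833.
Payoff takes n = ⌈−ln(1 − rB₀/P)/ln(1+r)⌉ = ⌈9.119⌉ = 10 payments; the last is €111.04.
Total paid = 9·€925.00 + €111.04 = €8,436.04.
Total interest = total paid − principal = €8,436.04 − €7,750.00 = €686.04.

€686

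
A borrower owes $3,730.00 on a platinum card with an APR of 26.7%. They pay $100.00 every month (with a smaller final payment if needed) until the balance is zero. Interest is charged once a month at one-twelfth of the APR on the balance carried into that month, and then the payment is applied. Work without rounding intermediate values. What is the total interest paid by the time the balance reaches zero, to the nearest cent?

$4,320.39

Monthly rate r = 26.7%/12 = 2.225% = 0.02225.
Payoff takes n = ⌈−ln(1 − rB₀/P)/ln(1+r)⌉ = ⌈80.501⌉ = 81 payments; the last is $50.39.
Total paid = 80·$100.00 + $50.39 = $8,050.39.
Total interest = total paid − principal = $8,050.39 − $3,730.00 = $4,320.39.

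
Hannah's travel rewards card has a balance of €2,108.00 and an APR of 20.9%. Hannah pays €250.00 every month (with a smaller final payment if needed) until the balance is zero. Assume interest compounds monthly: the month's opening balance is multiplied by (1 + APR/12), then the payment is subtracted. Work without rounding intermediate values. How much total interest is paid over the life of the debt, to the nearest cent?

€191.98

Monthly rate r = 20.9%/12 = 1.74167% = 0.0174167.
Payoff takes n = ⌈−ln(1 − rB₀/P)/ln(1+r)⌉ = ⌈9.199⌉ = 10 payments; the last is €49.98.
Total paid = 9·€250.00 + €49.98 = €2,299.98.
Total interest = total paid − principal = €2,299.98 − €2,108.00 = €191.98.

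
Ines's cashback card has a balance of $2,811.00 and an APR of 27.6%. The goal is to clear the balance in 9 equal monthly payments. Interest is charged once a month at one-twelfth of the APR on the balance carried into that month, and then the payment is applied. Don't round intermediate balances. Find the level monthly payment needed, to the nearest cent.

Monthly rate r = 27.6%/12 = 2.3% = 0.023.
Level-payment amortization: P = B₀·r / (1 − (1+r)^(−n)) = 2811.00·0.023 / (1 − 1.023^(−9)).
Denominator 1 − (1+r)^(−9) = 0.185071894.
P = 64.653 / 0.185071894 ≈ 349.34.

$349.34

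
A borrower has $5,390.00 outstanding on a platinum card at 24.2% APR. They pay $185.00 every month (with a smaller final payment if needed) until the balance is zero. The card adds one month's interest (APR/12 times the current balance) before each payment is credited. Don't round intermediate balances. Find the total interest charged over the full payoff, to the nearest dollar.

$2,817

Monthly rate r = 24.2%/12 = 2.01667% = 0.0201667.
Payoff takes n = ⌈−ln(1 − rB₀/P)/ln(1+r)⌉ = ⌈44.358⌉ = 45 payments; the last is $66.74.
Total paid = 44·$185.00 + $66.74 = $8,206.74.
Total interest = total paid − principal = $8,206.74 − $5,390.00 = $2,816.74.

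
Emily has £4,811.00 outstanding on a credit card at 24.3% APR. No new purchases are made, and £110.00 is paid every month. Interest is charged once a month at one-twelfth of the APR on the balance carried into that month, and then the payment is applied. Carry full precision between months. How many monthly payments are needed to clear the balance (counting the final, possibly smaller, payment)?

109 months

Monthly rate r = 24.3%/12 = 2.025% = 0.02025.
Recurrence: B ← B·(1+r) − £110.00.
Month 1: interest £97.42; balance after payment £4,798.42.
Month 2: interest £97.17; balance after payment £4,785.59.
Closed form: n = −ln(1 − rB₀/P)/ln(1+r) = −ln(0.11434)/ln(1.02025) ≈ 108.172, so the balance reaches zero during payment 109.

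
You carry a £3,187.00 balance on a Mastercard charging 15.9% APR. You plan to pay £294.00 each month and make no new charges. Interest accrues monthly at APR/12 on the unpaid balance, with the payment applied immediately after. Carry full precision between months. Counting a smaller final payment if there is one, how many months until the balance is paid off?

Monthly rate r = 15.9%/12 = 1.325% = 0.01325.
Recurrence: B ← B·(1+r) − £294.00.
Month 1: interest £42.23; balance after payment £2,935.23.
Month 2: interest £38.89; balance after payment £2,680.12.
Closed form: n = −ln(1 − rB₀/P)/ln(1+r) = −ln(0.85637)/ln(1.01325) ≈ 11.780, so the balance reaches zero during payment 12.

12 months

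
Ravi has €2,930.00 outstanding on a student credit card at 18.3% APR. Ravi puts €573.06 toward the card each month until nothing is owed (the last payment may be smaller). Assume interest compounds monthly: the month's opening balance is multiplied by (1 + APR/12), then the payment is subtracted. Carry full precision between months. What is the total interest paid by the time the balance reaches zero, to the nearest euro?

€145

Monthly rate r = 18.3%/12 = 1.525% = 0.01525.
Payoff takes n = ⌈−ln(1 − rB₀/P)/ln(1+r)⌉ = ⌈5.364⌉ = 6 payments; the last is €209.44.
Total paid = 5·€573.06 + €209.44 = €3,074.74.
Total interest = total paid − principal = €3,074.74 − €2,930.00 = €144.74.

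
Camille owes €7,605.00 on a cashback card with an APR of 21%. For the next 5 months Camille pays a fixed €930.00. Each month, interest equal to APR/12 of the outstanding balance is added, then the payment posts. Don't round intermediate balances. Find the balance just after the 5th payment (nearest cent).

Monthly rate r = 21%/12 = 1.75% = 0.0175.
Each month: B ← B·(1+r) − €930.00.
Month 1: interest €133.09; balance after payment €6,808.09.
Month 2: interest €119.14; balance after payment €5,997.23.
Month 3: interest €104.95; balance after payment €5,172.18.
Month 4: interest €90.51; balance after payment €4,332.69.
Month 5: interest €75.82; balance after payment €3,478.52.

€3,478.52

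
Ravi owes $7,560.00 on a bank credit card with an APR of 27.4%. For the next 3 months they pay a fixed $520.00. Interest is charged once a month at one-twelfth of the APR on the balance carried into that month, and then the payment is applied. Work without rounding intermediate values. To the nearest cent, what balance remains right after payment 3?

$6,493.88

Monthly rate r = 27.4%/12 = 2.28333% = 0.0228333.
Each month: B ← B·(1+r) − $520.00.
Month 1: interest $172.62; balance after payment $7,212.62.
Month 2: interest $164.69; balance after payment $6,857.31.
Month 3: interest $156.58; balance after payment $6,493.88.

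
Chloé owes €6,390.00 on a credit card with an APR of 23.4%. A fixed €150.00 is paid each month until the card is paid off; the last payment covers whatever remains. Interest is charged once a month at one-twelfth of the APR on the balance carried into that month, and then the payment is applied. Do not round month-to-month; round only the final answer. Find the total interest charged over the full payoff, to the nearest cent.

€7,405.00

Monthly rate r = 23.4%/12 = 1.95% = 0.0195.
Payoff takes n = ⌈−ln(1 − rB₀/P)/ln(1+r)⌉ = ⌈91.966⌉ = 92 payments; the last is €145.00.
Total paid = 91·€150.00 + €145.00 = €13,795.00.
Total interest = total paid − principal = €13,795.00 − €6,390.00 = €7,405.00.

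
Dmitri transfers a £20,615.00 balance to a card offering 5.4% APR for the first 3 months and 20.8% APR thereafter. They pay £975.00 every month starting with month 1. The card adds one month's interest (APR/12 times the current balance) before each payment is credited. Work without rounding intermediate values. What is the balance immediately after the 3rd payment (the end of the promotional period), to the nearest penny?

Promo months 1–3 at r₀ = 5.4%/12 = 0.0045; months 4+ at r₁ = 20.8%/12 = 0.0173333.
After month 3: iterate B ← B·(1+r₀) − £975.00 for 3 months → £17,956.37.

£17,956.37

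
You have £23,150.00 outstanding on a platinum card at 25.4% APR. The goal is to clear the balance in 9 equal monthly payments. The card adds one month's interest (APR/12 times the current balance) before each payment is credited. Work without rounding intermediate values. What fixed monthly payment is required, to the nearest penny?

Monthly rate r = 25.4%/12 = 2.11667% = 0.0211667.
Level-payment amortization: P = B₀·r / (1 − (1+r)^(−n)) = 23150.00·0.0211667 / (1 − 1.02117^(−9)).
Denominator 1 − (1+r)^(−9) = 0.171809336.
P = 490.008 / 0.171809336 ≈ 2852.05.

£2,852.05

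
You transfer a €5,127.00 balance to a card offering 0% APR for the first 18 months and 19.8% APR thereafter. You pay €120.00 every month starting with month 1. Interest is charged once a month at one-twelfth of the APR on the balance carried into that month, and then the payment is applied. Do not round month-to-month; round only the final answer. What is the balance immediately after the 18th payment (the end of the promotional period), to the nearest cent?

€2,967.00

Promo months 1–18 at r₀ = 0%/12 = 0; months 19+ at r₁ = 19.8%/12 = 0.0165.
After month 18 (no interest yet): B = €5,127.00 − 18·€120.00 = €2,967.00.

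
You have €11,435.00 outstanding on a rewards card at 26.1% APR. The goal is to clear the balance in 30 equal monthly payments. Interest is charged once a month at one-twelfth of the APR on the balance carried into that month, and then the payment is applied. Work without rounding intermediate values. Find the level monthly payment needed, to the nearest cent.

€522.94

Monthly rate r = 26.1%/12 = 2.175% = 0.02175.
Level-payment amortization: P = B₀·r / (1 − (1+r)^(−n)) = 11435.00·0.02175 / (1 − 1.02175^(−30)).
Denominator 1 − (1+r)^(−30) = 0.475602505.
P = 248.711 / 0.475602505 ≈ 522.94.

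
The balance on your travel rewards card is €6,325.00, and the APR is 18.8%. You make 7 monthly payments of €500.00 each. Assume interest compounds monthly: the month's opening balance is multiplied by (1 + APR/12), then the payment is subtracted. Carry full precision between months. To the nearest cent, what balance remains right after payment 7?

€3,383.24

Monthly rate r = 18.8%/12 = 1.56667% = 0.0156667.
Each month: B ← B·(1+r) − €500.00.
Month 1: interest €99.09; balance after payment €5,924.09.
Month 2: interest €92.81; balance after payment €5,516.90.
Month 3: interest €86.43; balance after payment €5,103.33.
Month 4: interest €79.95; balance after payment €4,683.29.
Month 5: interest €73.37; balance after payment €4,256.66.
Month 6: interest €66.69; balance after payment €3,823.35.
Month 7: interest €59.90; balance after payment €3,383.24.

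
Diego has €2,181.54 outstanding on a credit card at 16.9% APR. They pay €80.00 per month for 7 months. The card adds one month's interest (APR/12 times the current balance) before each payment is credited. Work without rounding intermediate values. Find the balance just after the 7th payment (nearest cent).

€1,821.68

Monthly rate r = 16.9%/12 = 1.40833% = 0.0140833.
Each month: B ← B·(1+r) − €80.00.
Month 1: interest €30.72; balance after payment €2,132.26.
Month 2: interest €30.03; balance after payment €2,082.29.
Month 3: interest €29.33; balance after payment €2,031.62.
Month 4: interest €28.61; balance after payment €1,980.23.
Month 5: interest €27.89; balance after payment €1,928.12.
Month 6: interest €27.15; balance after payment €1,875.27.
Month 7: interest €26.41; balance after payment €1,821.68.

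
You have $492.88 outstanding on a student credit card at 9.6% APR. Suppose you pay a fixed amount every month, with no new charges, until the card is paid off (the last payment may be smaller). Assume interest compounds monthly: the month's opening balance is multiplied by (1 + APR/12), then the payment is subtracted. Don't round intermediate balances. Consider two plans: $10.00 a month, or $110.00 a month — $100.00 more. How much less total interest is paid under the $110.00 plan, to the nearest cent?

Monthly rate r = 9.6%/12 = 0.8% = 0.008.
At $10.00/mo: n = ⌈−ln(1 − rB₀/P)/ln(1+r)⌉ = 63 payments (last $9.23); total interest = total paid − $492.88 = $136.35.
At $110.00/mo: 5 payments (last $64.04); total interest $11.16.
Interest saved = $136.35 − $11.16 = $125.19.

$125.19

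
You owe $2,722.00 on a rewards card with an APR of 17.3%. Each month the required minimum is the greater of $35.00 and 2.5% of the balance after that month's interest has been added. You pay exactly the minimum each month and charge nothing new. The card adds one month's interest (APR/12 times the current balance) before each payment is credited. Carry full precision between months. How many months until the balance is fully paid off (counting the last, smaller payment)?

Monthly rate r = 17.3%/12 = 1.44167% = 0.0144167.
While 2.5% of the post-interest balance exceeds $35.00, each month B ← (B·(1+r))·(1 − 0.025), i.e. B shrinks by the factor (1+r)·0.975 = 0.98906.
This holds for months 1–62. Entering month 63 the balance is $1,375.91; 2.5% of the post-interest balance is now below $35.00, so the flat $35.00 minimum applies from here.
From month 63 a fixed $35.00 at rate r clears $1,375.91 in 59 more payments. Total: 62 + 59 = 121 months.

121 months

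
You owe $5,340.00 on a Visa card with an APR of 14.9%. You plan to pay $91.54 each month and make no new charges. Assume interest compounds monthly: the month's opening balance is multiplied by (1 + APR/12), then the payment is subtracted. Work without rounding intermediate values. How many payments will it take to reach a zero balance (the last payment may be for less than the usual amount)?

Monthly rate r = 14.9%/12 = 1.24167% = 0.0124167.
Recurrence: B ← B·(1+r) − $91.54.
Month 1: interest $66.30; balance after payment $5,314.77.
Month 2: interest $65.99; balance after payment $5,289.22.
Closed form: n = −ln(1 − rB₀/P)/ln(1+r) = −ln(0.27567)/ln(1.01242) ≈ 104.418, so the balance reaches zero during payment 105.

105 months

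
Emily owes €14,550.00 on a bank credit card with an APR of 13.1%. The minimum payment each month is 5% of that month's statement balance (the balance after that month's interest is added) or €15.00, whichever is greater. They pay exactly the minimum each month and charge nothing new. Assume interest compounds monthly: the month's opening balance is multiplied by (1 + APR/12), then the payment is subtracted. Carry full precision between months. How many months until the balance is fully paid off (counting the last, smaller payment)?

Monthly rate r = 13.1%/12 = 1.09167% = 0.0109167.
While 5% of the post-interest balance exceeds €15.00, each month B ← (B·(1+r))·(1 − 0.05), i.e. B shrinks by the factor (1+r)·0.95 = 0.96037.
This holds for months 1–97. Entering month 98 the balance is €288.03; 5% of the post-interest balance is now below €15.00, so the flat €15.00 minimum applies from here.
From month 98 a fixed €15.00 at rate r clears €288.03 in 22 more payments. Total: 97 + 22 = 119 months.

119 months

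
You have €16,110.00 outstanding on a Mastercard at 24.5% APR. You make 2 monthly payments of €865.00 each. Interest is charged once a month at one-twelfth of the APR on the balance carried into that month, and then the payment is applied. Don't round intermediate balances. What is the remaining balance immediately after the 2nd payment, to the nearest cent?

€15,026.88

Monthly rate r = 24.5%/12 = 2.04167% = 0.0204167.
Each month: B ← B·(1+r) − €865.00.
Month 1: interest €328.91; balance after payment €15,573.91.
Month 2: interest €317.97; balance after payment €15,026.88.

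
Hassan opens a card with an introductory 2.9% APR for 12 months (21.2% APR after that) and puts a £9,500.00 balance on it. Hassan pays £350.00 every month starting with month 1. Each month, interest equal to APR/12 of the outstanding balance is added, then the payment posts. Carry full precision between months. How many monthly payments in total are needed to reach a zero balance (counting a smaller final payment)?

31 months

Promo months 1–12 at r₀ = 2.9%/12 = 0.00241667; months 13+ at r₁ = 21.2%/12 = 0.0176667.
After month 12: iterate B ← B·(1+r₀) − £350.00 for 12 months → £5,522.91.
Then at r₁ with £350.00/mo: n₂ = −ln(1 − r₁·B/P)/ln(1+r₁) ≈ 18.66 → 19 more payments.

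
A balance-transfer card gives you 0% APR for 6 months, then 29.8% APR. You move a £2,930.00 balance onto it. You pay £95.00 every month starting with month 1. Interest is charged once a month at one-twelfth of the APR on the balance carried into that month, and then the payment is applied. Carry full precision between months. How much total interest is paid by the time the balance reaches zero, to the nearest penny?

Promo months 1–6 at r₀ = 0%/12 = 0; months 7+ at r₁ = 29.8%/12 = 0.0248333.
After month 6 (no interest yet): B = £2,930.00 − 6·£95.00 = £2,360.00.
Then at r₁ with £95.00/mo: n₂ = −ln(1 − r₁·B/P)/ln(1+r₁) ≈ 39.12 → 40 more payments.
Total paid = 45·£95.00 + £11.05 = £4,286.05; interest = £4,286.05 − £2,930.00 = £1,356.05.

£1,356.05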